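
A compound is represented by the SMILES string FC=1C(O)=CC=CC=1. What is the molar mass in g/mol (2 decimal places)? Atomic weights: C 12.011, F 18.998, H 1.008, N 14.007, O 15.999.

112.10 g/mol

First, the molecular formula is C6H5FO (counting implicit H from valence).
  C: 6 × 12.011 = 72.066
  F: 1 × 18.998 = 18.998
  H: 5 × 1.008 = 5.040
  O: 1 × 15.999 = 15.999
Sum: 6×12.011 + 1×18.998 + 5×1.008 + 1×15.999 = 112.103 → 112.10 g/mol.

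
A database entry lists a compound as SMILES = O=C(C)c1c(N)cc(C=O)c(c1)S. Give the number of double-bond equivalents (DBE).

Molecular formula: C9H9NO2S.
DoU = (2C + 2 + N − H − X) / 2, where X is the halogen count and O/S are ignored.
    = (2·9 + 2 + 1 − 9 − 0) / 2 = 12 / 2 = 6.

6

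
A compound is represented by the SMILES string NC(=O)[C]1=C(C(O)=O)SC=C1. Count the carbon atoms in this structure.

Count every carbon token in the SMILES (each C, including those in ring-closure positions and inside branches).
Carbon count: 6.

6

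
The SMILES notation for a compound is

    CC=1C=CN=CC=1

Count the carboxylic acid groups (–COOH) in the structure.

0

Scan the SMILES for the carboxylic acid motif — none present.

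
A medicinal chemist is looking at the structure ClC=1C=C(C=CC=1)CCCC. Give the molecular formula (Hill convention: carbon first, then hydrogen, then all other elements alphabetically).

Walk through each heavy atom and fill implicit hydrogens from standard valence (C 4, N 3, O 2, S 2, halogen 1):
  atom 1: Cl (halogen, monovalent) → 0 H
  atom 2: C, bond orders sum to 4 (valence 4) → 0 H
  atom 3: C, bond orders sum to 3 (valence 4) → 1 H
  atom 4: C, bond orders sum to 4 (valence 4) → 0 H
  atom 5: C, bond orders sum to 3 (valence 4) → 1 H
  atom 6: C, bond orders sum to 3 (valence 4) → 1 H
  atom 7: C, bond orders sum to 3 (valence 4) → 1 H
  atom 8: C, bond orders sum to 2 (valence 4) → 2 H
  atom 9: C, bond orders sum to 2 (valence 4) → 2 H
  atom 10: C, bond orders sum to 2 (valence 4) → 2 H
  atom 11: C, bond orders sum to 1 (valence 4) → 3 H
Totals → C:10, H:13, Cl:1.

C10H13Cl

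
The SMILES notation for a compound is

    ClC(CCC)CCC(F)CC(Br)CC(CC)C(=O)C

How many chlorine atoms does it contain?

Scan the SMILES for Cl atoms (remember two-letter symbols like Cl and Br are single atoms).
Chlorine count: 1.

1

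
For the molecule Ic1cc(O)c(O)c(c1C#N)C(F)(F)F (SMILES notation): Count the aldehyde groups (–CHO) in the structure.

Scan the SMILES for the aldehyde motif — none present.
Groups that are present: 2 hydroxyl, 1 nitrile.

0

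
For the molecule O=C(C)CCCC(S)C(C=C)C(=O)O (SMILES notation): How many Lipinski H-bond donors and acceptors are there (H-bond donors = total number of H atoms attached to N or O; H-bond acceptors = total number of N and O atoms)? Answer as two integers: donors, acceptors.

Donors: find every N or O and count the H atoms it carries.
  atom 1 (O): bond orders sum to 2 → 0 H
  atom 13 (O): bond orders sum to 2 → 0 H
  atom 14 (O): bond orders sum to 1 → 1 H
Lipinski HBD = 1.
Acceptors: N atoms = 0, O atoms = 3 → HBA = 3.

1, 3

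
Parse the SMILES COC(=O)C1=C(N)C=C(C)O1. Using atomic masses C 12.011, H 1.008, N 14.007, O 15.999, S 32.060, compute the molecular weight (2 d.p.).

First, the molecular formula is C7H9NO3 (counting implicit H from valence).
  C: 7 × 12.011 = 84.077
  H: 9 × 1.008 = 9.072
  N: 1 × 14.007 = 14.007
  O: 3 × 15.999 = 47.997
Sum: 7×12.011 + 9×1.008 + 1×14.007 + 3×15.999 = 155.153 → 155.15 g/mol.

155.15 g/mol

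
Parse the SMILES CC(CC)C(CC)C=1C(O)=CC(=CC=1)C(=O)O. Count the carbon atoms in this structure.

Count every carbon token in the SMILES (each C, including those in ring-closure positions and inside branches).
Carbon count: 14.

14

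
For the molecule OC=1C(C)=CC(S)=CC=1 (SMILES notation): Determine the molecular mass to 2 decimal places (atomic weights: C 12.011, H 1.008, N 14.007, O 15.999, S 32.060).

First, the molecular formula is C7H8OS (counting implicit H from valence).
  C: 7 × 12.011 = 84.077
  H: 8 × 1.008 = 8.064
  O: 1 × 15.999 = 15.999
  S: 1 × 32.060 = 32.060
Sum: 7×12.011 + 8×1.008 + 1×15.999 + 1×32.060 = 140.200 → 140.20 g/mol.

140.20 g/mol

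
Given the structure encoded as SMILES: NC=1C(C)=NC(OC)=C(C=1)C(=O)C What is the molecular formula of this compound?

C9H12N2O2

Walk through each heavy atom and fill implicit hydrogens from standard valence (C 4, N 3, O 2, S 2, halogen 1):
  atom 1: N, bond orders sum to 1 (valence 3) → 2 H
  atom 2: C, bond orders sum to 4 (valence 4) → 0 H
  atom 3: C, bond orders sum to 4 (valence 4) → 0 H
  atom 4: C, bond orders sum to 1 (valence 4) → 3 H
  atom 5: N, bond orders sum to 3 (valence 3) → 0 H
  atom 6: C, bond orders sum to 4 (valence 4) → 0 H
  atom 7: O, bond orders sum to 2 (valence 2) → 0 H
  atom 8: C, bond orders sum to 1 (valence 4) → 3 H
  atom 9: C, bond orders sum to 4 (valence 4) → 0 H
  atom 10: C, bond orders sum to 3 (valence 4) → 1 H
  atom 11: C, bond orders sum to 4 (valence 4) → 0 H
  atom 12: O, bond orders sum to 2 (valence 2) → 0 H
  atom 13: C, bond orders sum to 1 (valence 4) → 3 H
Totals → C:9, H:12, N:2, O:2.
In Hill order: C9H12N2O2.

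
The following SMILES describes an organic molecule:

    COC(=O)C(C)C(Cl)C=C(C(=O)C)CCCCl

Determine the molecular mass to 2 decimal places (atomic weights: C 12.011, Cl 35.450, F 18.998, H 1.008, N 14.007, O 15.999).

281.17 g/mol

First, the molecular formula is C12H18Cl2O3 (counting implicit H from valence).
  C: 12 × 12.011 = 144.132
  Cl: 2 × 35.450 = 70.900
  H: 18 × 1.008 = 18.144
  O: 3 × 15.999 = 47.997
Sum: 12×12.011 + 2×35.450 + 18×1.008 + 3×15.999 = 281.173 → 281.17 g/mol.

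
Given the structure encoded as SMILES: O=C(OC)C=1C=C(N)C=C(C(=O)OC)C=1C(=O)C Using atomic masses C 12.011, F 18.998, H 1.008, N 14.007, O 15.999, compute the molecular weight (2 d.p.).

First, the molecular formula is C12H13NO5 (counting implicit H from valence).
  C: 12 × 12.011 = 144.132
  H: 13 × 1.008 = 13.104
  N: 1 × 14.007 = 14.007
  O: 5 × 15.999 = 79.995
Sum: 12×12.011 + 13×1.008 + 1×14.007 + 5×15.999 = 251.238 → 251.24 g/mol.

251.24 g/mol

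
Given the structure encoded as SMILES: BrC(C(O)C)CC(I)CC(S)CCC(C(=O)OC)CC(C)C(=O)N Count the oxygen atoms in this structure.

Scan the SMILES for O atoms (remember two-letter symbols like Cl and Br are single atoms).
Oxygen count: 4.

4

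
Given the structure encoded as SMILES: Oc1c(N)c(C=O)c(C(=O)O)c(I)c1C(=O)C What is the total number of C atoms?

Count every carbon token in the SMILES (each C, including those in ring-closure positions and inside branches).
Carbon count: 10.

10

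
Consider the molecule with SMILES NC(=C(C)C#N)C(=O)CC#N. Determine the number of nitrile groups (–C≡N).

The nitrile motif appears at heavy-atom positions 5, 10 in the SMILES.
Other groups present: 1 alkene, 1 ketone, 1 primary amine.
Nitrile count: 2.

2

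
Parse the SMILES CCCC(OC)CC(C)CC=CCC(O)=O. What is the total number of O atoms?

3

Scan the SMILES for O atoms (remember two-letter symbols like Cl and Br are single atoms).
Oxygen count: 3.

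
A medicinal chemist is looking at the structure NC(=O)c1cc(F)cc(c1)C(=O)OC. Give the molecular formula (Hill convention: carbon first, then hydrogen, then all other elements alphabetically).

C9H8FNO3

Walk through each heavy atom and fill implicit hydrogens from standard valence (C 4, N 3, O 2, S 2, halogen 1); for lowercase aromatic atoms, an aromatic c carries 1 H when it has two neighbours and 0 H with three, and aromatic n carries 0 H:
  atom 1: N, bond orders sum to 1 (valence 3) → 2 H
  atom 2: C, bond orders sum to 4 (valence 4) → 0 H
  atom 3: O, bond orders sum to 2 (valence 2) → 0 H
  atom 4: aromatic c, 3 neighbours → 0 H
  atom 5: aromatic c, 2 neighbours → 1 H
  atom 6: aromatic c, 3 neighbours → 0 H
  atom 7: F (halogen, monovalent) → 0 H
  atom 8: aromatic c, 2 neighbours → 1 H
  atom 9: aromatic c, 3 neighbours → 0 H
  atom 10: aromatic c, 2 neighbours → 1 H
  atom 11: C, bond orders sum to 4 (valence 4) → 0 H
  atom 12: O, bond orders sum to 2 (valence 2) → 0 H
  atom 13: O, bond orders sum to 2 (valence 2) → 0 H
  atom 14: C, bond orders sum to 1 (valence 4) → 3 H
Totals → C:9, H:8, F:1, N:1, O:3.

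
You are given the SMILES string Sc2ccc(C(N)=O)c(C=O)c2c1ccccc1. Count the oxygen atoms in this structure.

Scan the SMILES for O atoms (remember two-letter symbols like Cl and Br are single atoms).
Oxygen count: 2.

2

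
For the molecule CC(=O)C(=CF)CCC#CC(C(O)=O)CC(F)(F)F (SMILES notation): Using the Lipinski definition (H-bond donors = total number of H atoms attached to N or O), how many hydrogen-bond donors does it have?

Donors: find every N or O and count the H atoms it carries.
  atom 3 (O): bond orders sum to 2 → 0 H
  atom 13 (O): bond orders sum to 1 → 1 H
  atom 14 (O): bond orders sum to 2 → 0 H
Lipinski HBD = 1.

1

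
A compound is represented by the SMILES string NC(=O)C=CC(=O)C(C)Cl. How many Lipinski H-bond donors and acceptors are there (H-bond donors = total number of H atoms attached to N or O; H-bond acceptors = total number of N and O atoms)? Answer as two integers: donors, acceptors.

2, 3

Donors: find every N or O and count the H atoms it carries.
  atom 1 (N): bond orders sum to 1 → 2 H
  atom 3 (O): bond orders sum to 2 → 0 H
  atom 7 (O): bond orders sum to 2 → 0 H
Lipinski HBD = 2.
Acceptors: N atoms = 1, O atoms = 2 → HBA = 3.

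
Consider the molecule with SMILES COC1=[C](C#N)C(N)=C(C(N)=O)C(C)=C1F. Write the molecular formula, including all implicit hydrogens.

Walk through each heavy atom and fill implicit hydrogens from standard valence (C 4, N 3, O 2, S 2, halogen 1):
  atom 1: C, bond orders sum to 1 (valence 4) → 3 H
  atom 2: O, bond orders sum to 2 (valence 2) → 0 H
  atom 3: C, bond orders sum to 4 (valence 4) → 0 H
  atom 4: C with explicit H count 0
  atom 5: C, bond orders sum to 4 (valence 4) → 0 H
  atom 6: N, bond orders sum to 3 (valence 3) → 0 H
  atom 7: C, bond orders sum to 4 (valence 4) → 0 H
  atom 8: N, bond orders sum to 1 (valence 3) → 2 H
  atom 9: C, bond orders sum to 4 (valence 4) → 0 H
  atom 10: C, bond orders sum to 4 (valence 4) → 0 H
  atom 11: N, bond orders sum to 1 (valence 3) → 2 H
  atom 12: O, bond orders sum to 2 (valence 2) → 0 H
  atom 13: C, bond orders sum to 4 (valence 4) → 0 H
  atom 14: C, bond orders sum to 1 (valence 4) → 3 H
  atom 15: C, bond orders sum to 4 (valence 4) → 0 H
  atom 16: F (halogen, monovalent) → 0 H
Totals → C:10, H:10, F:1, N:3, O:2.

C10H10FN3O2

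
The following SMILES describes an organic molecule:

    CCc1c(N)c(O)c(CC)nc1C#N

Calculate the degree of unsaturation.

Molecular formula: C10H13N3O.
DoU = (2C + 2 + N − H − X) / 2, where X is the halogen count and O/S are ignored.
    = (2·10 + 2 + 3 − 13 − 0) / 2 = 12 / 2 = 6.

6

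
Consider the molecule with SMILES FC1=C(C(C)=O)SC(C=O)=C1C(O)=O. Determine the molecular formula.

Walk through each heavy atom and fill implicit hydrogens from standard valence (C 4, N 3, O 2, S 2, halogen 1):
  atom 1: F (halogen, monovalent) → 0 H
  atom 2: C, bond orders sum to 4 (valence 4) → 0 H
  atom 3: C, bond orders sum to 4 (valence 4) → 0 H
  atom 4: C, bond orders sum to 4 (valence 4) → 0 H
  atom 5: C, bond orders sum to 1 (valence 4) → 3 H
  atom 6: O, bond orders sum to 2 (valence 2) → 0 H
  atom 7: S, bond orders sum to 2 (valence 2) → 0 H
  atom 8: C, bond orders sum to 4 (valence 4) → 0 H
  atom 9: C, bond orders sum to 3 (valence 4) → 1 H
  atom 10: O, bond orders sum to 2 (valence 2) → 0 H
  atom 11: C, bond orders sum to 4 (valence 4) → 0 H
  atom 12: C, bond orders sum to 4 (valence 4) → 0 H
  atom 13: O, bond orders sum to 1 (valence 2) → 1 H
  atom 14: O, bond orders sum to 2 (valence 2) → 0 H
Totals → C:8, H:5, F:1, O:4, S:1.

C8H5FO4S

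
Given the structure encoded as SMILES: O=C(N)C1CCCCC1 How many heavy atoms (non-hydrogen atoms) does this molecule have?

Every atom symbol written in the SMILES (organic subset) is one heavy atom; implicit H are not written.
Heavy atoms by element → C:7, N:1, O:1.
Total: 9.

9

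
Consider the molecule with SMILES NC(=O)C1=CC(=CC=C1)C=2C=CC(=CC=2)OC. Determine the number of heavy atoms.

Every atom symbol written in the SMILES (organic subset) is one heavy atom; implicit H are not written.
Heavy atoms by element → C:14, N:1, O:2.
Total: 17.

17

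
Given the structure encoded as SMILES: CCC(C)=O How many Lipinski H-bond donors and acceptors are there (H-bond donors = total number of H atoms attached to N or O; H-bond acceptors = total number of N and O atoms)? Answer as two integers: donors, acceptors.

0, 1

Donors: find every N or O and count the H atoms it carries.
  atom 5 (O): bond orders sum to 2 → 0 H
Lipinski HBD = 0.
Acceptors: N atoms = 0, O atoms = 1 → HBA = 1.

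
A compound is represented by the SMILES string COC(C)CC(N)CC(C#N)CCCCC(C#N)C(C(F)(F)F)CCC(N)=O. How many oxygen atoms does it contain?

2

Scan the SMILES for O atoms (remember two-letter symbols like Cl and Br are single atoms).
Oxygen count: 2.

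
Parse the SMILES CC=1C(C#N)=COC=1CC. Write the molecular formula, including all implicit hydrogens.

C8H9NO

Walk through each heavy atom and fill implicit hydrogens from standard valence (C 4, N 3, O 2, S 2, halogen 1):
  atom 1: C, bond orders sum to 1 (valence 4) → 3 H
  atom 2: C, bond orders sum to 4 (valence 4) → 0 H
  atom 3: C, bond orders sum to 4 (valence 4) → 0 H
  atom 4: C, bond orders sum to 4 (valence 4) → 0 H
  atom 5: N, bond orders sum to 3 (valence 3) → 0 H
  atom 6: C, bond orders sum to 3 (valence 4) → 1 H
  atom 7: O, bond orders sum to 2 (valence 2) → 0 H
  atom 8: C, bond orders sum to 4 (valence 4) → 0 H
  atom 9: C, bond orders sum to 2 (valence 4) → 2 H
  atom 10: C, bond orders sum to 1 (valence 4) → 3 H
Totals → C:8, H:9, N:1, O:1.
In Hill order: C8H9NO.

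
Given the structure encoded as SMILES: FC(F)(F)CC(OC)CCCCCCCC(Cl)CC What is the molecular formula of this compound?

C14H26ClF3O

Walk through each heavy atom and fill implicit hydrogens from standard valence (C 4, N 3, O 2, S 2, halogen 1):
  atom 1: F (halogen, monovalent) → 0 H
  atom 2: C, bond orders sum to 4 (valence 4) → 0 H
  atom 3: F (halogen, monovalent) → 0 H
  atom 4: F (halogen, monovalent) → 0 H
  atom 5: C, bond orders sum to 2 (valence 4) → 2 H
  atom 6: C, bond orders sum to 3 (valence 4) → 1 H
  atom 7: O, bond orders sum to 2 (valence 2) → 0 H
  atom 8: C, bond orders sum to 1 (valence 4) → 3 H
  atom 9: C, bond orders sum to 2 (valence 4) → 2 H
  atom 10: C, bond orders sum to 2 (valence 4) → 2 H
  atom 11: C, bond orders sum to 2 (valence 4) → 2 H
  atom 12: C, bond orders sum to 2 (valence 4) → 2 H
  atom 13: C, bond orders sum to 2 (valence 4) → 2 H
  atom 14: C, bond orders sum to 2 (valence 4) → 2 H
  atom 15: C, bond orders sum to 2 (valence 4) → 2 H
  atom 16: C, bond orders sum to 3 (valence 4) → 1 H
  atom 17: Cl (halogen, monovalent) → 0 H
  atom 18: C, bond orders sum to 2 (valence 4) → 2 H
  atom 19: C, bond orders sum to 1 (valence 4) → 3 H
Totals → C:14, H:26, Cl:1, F:3, O:1.
In Hill order: C14H26ClF3O.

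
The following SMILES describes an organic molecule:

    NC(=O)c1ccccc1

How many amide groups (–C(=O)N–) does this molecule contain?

The amide motif appears at heavy-atom position 2 in the SMILES.
Amide count: 1.

1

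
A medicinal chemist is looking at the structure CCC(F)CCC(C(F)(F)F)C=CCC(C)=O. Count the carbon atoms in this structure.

Count every carbon token in the SMILES (each C, including those in ring-closure positions and inside branches).
Carbon count: 12.

12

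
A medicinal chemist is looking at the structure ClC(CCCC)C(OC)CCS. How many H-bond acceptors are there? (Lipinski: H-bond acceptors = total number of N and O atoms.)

1

N atoms: 0; O atoms: 1.
Lipinski HBA = 0 + 1 = 1.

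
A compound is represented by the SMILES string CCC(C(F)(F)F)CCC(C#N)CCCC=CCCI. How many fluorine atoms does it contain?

Scan the SMILES for F atoms (remember two-letter symbols like Cl and Br are single atoms).
Fluorine count: 3.

3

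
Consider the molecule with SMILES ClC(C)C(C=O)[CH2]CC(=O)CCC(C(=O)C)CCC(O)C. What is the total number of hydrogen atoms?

27

Walk through each heavy atom and fill implicit hydrogens from standard valence (C 4, N 3, O 2, S 2, halogen 1):
  atom 1: Cl (halogen, monovalent) → 0 H
  atom 2: C, bond orders sum to 3 (valence 4) → 1 H
  atom 3: C, bond orders sum to 1 (valence 4) → 3 H
  atom 4: C, bond orders sum to 3 (valence 4) → 1 H
  atom 5: C, bond orders sum to 3 (valence 4) → 1 H
  atom 6: O, bond orders sum to 2 (valence 2) → 0 H
  atom 7: C with explicit H count 2
  atom 8: C, bond orders sum to 2 (valence 4) → 2 H
  atom 9: C, bond orders sum to 4 (valence 4) → 0 H
  atom 10: O, bond orders sum to 2 (valence 2) → 0 H
  atom 11: C, bond orders sum to 2 (valence 4) → 2 H
  atom 12: C, bond orders sum to 2 (valence 4) → 2 H
  atom 13: C, bond orders sum to 3 (valence 4) → 1 H
  atom 14: C, bond orders sum to 4 (valence 4) → 0 H
  atom 15: O, bond orders sum to 2 (valence 2) → 0 H
  atom 16: C, bond orders sum to 1 (valence 4) → 3 H
  atom 17: C, bond orders sum to 2 (valence 4) → 2 H
  atom 18: C, bond orders sum to 2 (valence 4) → 2 H
  atom 19: C, bond orders sum to 3 (valence 4) → 1 H
  atom 20: O, bond orders sum to 1 (valence 2) → 1 H
  atom 21: C, bond orders sum to 1 (valence 4) → 3 H
Total hydrogens: 27.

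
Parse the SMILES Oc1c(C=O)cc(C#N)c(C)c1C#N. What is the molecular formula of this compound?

Walk through each heavy atom and fill implicit hydrogens from standard valence (C 4, N 3, O 2, S 2, halogen 1); for lowercase aromatic atoms, an aromatic c carries 1 H when it has two neighbours and 0 H with three, and aromatic n carries 0 H:
  atom 1: O, bond orders sum to 1 (valence 2) → 1 H
  atom 2: aromatic c, 3 neighbours → 0 H
  atom 3: aromatic c, 3 neighbours → 0 H
  atom 4: C, bond orders sum to 3 (valence 4) → 1 H
  atom 5: O, bond orders sum to 2 (valence 2) → 0 H
  atom 6: aromatic c, 2 neighbours → 1 H
  atom 7: aromatic c, 3 neighbours → 0 H
  atom 8: C, bond orders sum to 4 (valence 4) → 0 H
  atom 9: N, bond orders sum to 3 (valence 3) → 0 H
  atom 10: aromatic c, 3 neighbours → 0 H
  atom 11: C, bond orders sum to 1 (valence 4) → 3 H
  atom 12: aromatic c, 3 neighbours → 0 H
  atom 13: C, bond orders sum to 4 (valence 4) → 0 H
  atom 14: N, bond orders sum to 3 (valence 3) → 0 H
Totals → C:10, H:6, N:2, O:2.
In Hill order: C10H6N2O2.

C10H6N2O2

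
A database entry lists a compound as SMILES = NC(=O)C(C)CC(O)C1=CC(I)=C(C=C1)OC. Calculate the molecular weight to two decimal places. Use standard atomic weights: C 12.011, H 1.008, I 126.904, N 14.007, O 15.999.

First, the molecular formula is C12H16INO3 (counting implicit H from valence).
  C: 12 × 12.011 = 144.132
  H: 16 × 1.008 = 16.128
  I: 1 × 126.904 = 126.904
  N: 1 × 14.007 = 14.007
  O: 3 × 15.999 = 47.997
Sum: 12×12.011 + 16×1.008 + 1×126.904 + 1×14.007 + 3×15.999 = 349.168 → 349.17 g/mol.

349.17 g/mol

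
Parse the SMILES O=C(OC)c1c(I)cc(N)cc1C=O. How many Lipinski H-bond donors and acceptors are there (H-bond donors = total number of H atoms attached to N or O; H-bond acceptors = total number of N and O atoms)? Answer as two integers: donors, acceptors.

Donors: find every N or O and count the H atoms it carries.
  atom 1 (O): bond orders sum to 2 → 0 H
  atom 3 (O): bond orders sum to 2 → 0 H
  atom 10 (N): bond orders sum to 1 → 2 H
  atom 14 (O): bond orders sum to 2 → 0 H
Lipinski HBD = 2.
Acceptors: N atoms = 1, O atoms = 3 → HBA = 4.

2, 4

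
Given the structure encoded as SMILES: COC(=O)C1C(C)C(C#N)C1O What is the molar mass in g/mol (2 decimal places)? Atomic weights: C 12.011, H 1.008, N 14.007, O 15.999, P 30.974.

First, the molecular formula is C8H11NO3 (counting implicit H from valence).
  C: 8 × 12.011 = 96.088
  H: 11 × 1.008 = 11.088
  N: 1 × 14.007 = 14.007
  O: 3 × 15.999 = 47.997
Sum: 8×12.011 + 11×1.008 + 1×14.007 + 3×15.999 = 169.180 → 169.18 g/mol.

169.18 g/mol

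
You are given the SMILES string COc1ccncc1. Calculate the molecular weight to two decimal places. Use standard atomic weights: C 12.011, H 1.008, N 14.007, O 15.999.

First, the molecular formula is C6H7NO (counting implicit H from valence).
  C: 6 × 12.011 = 72.066
  H: 7 × 1.008 = 7.056
  N: 1 × 14.007 = 14.007
  O: 1 × 15.999 = 15.999
Sum: 6×12.011 + 7×1.008 + 1×14.007 + 1×15.999 = 109.128 → 109.13 g/mol.

109.13 g/mol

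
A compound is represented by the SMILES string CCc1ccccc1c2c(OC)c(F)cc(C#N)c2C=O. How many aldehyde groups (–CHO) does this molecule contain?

The aldehyde motif appears at heavy-atom position 20 in the SMILES.
Other groups present: 1 ether, 1 nitrile.
Aldehyde count: 1.

1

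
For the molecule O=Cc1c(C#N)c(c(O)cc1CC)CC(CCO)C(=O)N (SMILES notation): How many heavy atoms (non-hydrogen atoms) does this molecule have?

21

Every atom symbol written in the SMILES (organic subset) is one heavy atom; implicit H are not written.
Heavy atoms by element → C:15, N:2, O:4.
Total: 21.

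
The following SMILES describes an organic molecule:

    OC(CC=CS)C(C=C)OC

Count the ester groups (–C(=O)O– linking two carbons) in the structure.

0

Scan the SMILES for the ester motif — none present.
Groups that are present: 2 alkene, 1 ether, 1 hydroxyl, 1 thiol.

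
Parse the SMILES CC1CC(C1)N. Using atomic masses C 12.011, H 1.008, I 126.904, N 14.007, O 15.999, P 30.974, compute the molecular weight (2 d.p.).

85.15 g/mol

First, the molecular formula is C5H11N (counting implicit H from valence).
  C: 5 × 12.011 = 60.055
  H: 11 × 1.008 = 11.088
  N: 1 × 14.007 = 14.007
Sum: 5×12.011 + 11×1.008 + 1×14.007 = 85.150 → 85.15 g/mol.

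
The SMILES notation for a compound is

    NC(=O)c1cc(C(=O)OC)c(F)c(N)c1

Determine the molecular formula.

Walk through each heavy atom and fill implicit hydrogens from standard valence (C 4, N 3, O 2, S 2, halogen 1); for lowercase aromatic atoms, an aromatic c carries 1 H when it has two neighbours and 0 H with three, and aromatic n carries 0 H:
  atom 1: N, bond orders sum to 1 (valence 3) → 2 H
  atom 2: C, bond orders sum to 4 (valence 4) → 0 H
  atom 3: O, bond orders sum to 2 (valence 2) → 0 H
  atom 4: aromatic c, 3 neighbours → 0 H
  atom 5: aromatic c, 2 neighbours → 1 H
  atom 6: aromatic c, 3 neighbours → 0 H
  atom 7: C, bond orders sum to 4 (valence 4) → 0 H
  atom 8: O, bond orders sum to 2 (valence 2) → 0 H
  atom 9: O, bond orders sum to 2 (valence 2) → 0 H
  atom 10: C, bond orders sum to 1 (valence 4) → 3 H
  atom 11: aromatic c, 3 neighbours → 0 H
  atom 12: F (halogen, monovalent) → 0 H
  atom 13: aromatic c, 3 neighbours → 0 H
  atom 14: N, bond orders sum to 1 (valence 3) → 2 H
  atom 15: aromatic c, 2 neighbours → 1 H
Totals → C:9, H:9, F:1, N:2, O:3.

C9H9FN2O3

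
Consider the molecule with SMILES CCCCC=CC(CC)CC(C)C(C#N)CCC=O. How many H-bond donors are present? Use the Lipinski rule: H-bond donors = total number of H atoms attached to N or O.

0

Donors: find every N or O and count the H atoms it carries.
  atom 15 (N): bond orders sum to 3 → 0 H
  atom 19 (O): bond orders sum to 2 → 0 H
Lipinski HBD = 0.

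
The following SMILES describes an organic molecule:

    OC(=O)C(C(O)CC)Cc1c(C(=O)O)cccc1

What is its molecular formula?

Walk through each heavy atom and fill implicit hydrogens from standard valence (C 4, N 3, O 2, S 2, halogen 1); for lowercase aromatic atoms, an aromatic c carries 1 H when it has two neighbours and 0 H with three, and aromatic n carries 0 H:
  atom 1: O, bond orders sum to 1 (valence 2) → 1 H
  atom 2: C, bond orders sum to 4 (valence 4) → 0 H
  atom 3: O, bond orders sum to 2 (valence 2) → 0 H
  atom 4: C, bond orders sum to 3 (valence 4) → 1 H
  atom 5: C, bond orders sum to 3 (valence 4) → 1 H
  atom 6: O, bond orders sum to 1 (valence 2) → 1 H
  atom 7: C, bond orders sum to 2 (valence 4) → 2 H
  atom 8: C, bond orders sum to 1 (valence 4) → 3 H
  atom 9: C, bond orders sum to 2 (valence 4) → 2 H
  atom 10: aromatic c, 3 neighbours → 0 H
  atom 11: aromatic c, 3 neighbours → 0 H
  atom 12: C, bond orders sum to 4 (valence 4) → 0 H
  atom 13: O, bond orders sum to 2 (valence 2) → 0 H
  atom 14: O, bond orders sum to 1 (valence 2) → 1 H
  atom 15: aromatic c, 2 neighbours → 1 H
  atom 16: aromatic c, 2 neighbours → 1 H
  atom 17: aromatic c, 2 neighbours → 1 H
  atom 18: aromatic c, 2 neighbours → 1 H
Totals → C:13, H:16, O:5.
In Hill order: C13H16O5.

C13H16O5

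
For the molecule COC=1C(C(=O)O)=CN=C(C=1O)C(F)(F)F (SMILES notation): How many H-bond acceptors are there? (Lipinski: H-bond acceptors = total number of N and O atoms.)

5

N atoms: 1; O atoms: 4.
Lipinski HBA = 1 + 4 = 5.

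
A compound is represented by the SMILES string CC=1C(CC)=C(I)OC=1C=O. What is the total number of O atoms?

2

Scan the SMILES for O atoms (remember two-letter symbols like Cl and Br are single atoms).
Oxygen count: 2.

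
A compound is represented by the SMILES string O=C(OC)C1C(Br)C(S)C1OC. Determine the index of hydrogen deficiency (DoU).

2

Molecular formula: C7H11BrO3S.
DoU = (2C + 2 + N − H − X) / 2, where X is the halogen count and O/S are ignored.
    = (2·7 + 2 + 0 − 11 − 1) / 2 = 4 / 2 = 2.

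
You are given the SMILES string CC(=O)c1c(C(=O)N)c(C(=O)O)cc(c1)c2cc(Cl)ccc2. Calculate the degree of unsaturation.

11

Molecular formula: C16H12ClNO4.
DoU = (2C + 2 + N − H − X) / 2, where X is the halogen count and O/S are ignored.
    = (2·16 + 2 + 1 − 12 − 1) / 2 = 22 / 2 = 11.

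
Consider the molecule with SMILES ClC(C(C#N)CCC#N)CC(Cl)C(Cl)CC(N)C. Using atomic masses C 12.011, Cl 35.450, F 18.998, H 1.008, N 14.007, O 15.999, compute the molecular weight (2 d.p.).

310.65 g/mol

First, the molecular formula is C12H18Cl3N3 (counting implicit H from valence).
  C: 12 × 12.011 = 144.132
  Cl: 3 × 35.450 = 106.350
  H: 18 × 1.008 = 18.144
  N: 3 × 14.007 = 42.021
Sum: 12×12.011 + 3×35.450 + 18×1.008 + 3×14.007 = 310.647 → 310.65 g/mol.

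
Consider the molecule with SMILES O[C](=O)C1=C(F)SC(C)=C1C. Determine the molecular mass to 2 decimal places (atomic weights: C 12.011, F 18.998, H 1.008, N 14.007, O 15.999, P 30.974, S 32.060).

174.19 g/mol

First, the molecular formula is C7H7FO2S (counting implicit H from valence).
  C: 7 × 12.011 = 84.077
  F: 1 × 18.998 = 18.998
  H: 7 × 1.008 = 7.056
  O: 2 × 15.999 = 31.998
  S: 1 × 32.060 = 32.060
Sum: 7×12.011 + 1×18.998 + 7×1.008 + 2×15.999 + 1×32.060 = 174.189 → 174.19 g/mol.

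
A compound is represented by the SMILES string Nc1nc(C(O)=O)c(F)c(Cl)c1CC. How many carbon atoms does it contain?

Count every carbon token in the SMILES (each C, including those in ring-closure positions and inside branches).
Carbon count: 8.

8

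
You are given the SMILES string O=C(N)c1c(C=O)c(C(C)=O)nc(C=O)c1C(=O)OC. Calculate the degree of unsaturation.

9

Molecular formula: C12H10N2O6.
DoU = (2C + 2 + N − H − X) / 2, where X is the halogen count and O/S are ignored.
    = (2·12 + 2 + 2 − 10 − 0) / 2 = 18 / 2 = 9.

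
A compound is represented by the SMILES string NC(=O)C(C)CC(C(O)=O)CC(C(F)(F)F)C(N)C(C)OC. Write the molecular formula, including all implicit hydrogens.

C13H23F3N2O4

Walk through each heavy atom and fill implicit hydrogens from standard valence (C 4, N 3, O 2, S 2, halogen 1):
  atom 1: N, bond orders sum to 1 (valence 3) → 2 H
  atom 2: C, bond orders sum to 4 (valence 4) → 0 H
  atom 3: O, bond orders sum to 2 (valence 2) → 0 H
  atom 4: C, bond orders sum to 3 (valence 4) → 1 H
  atom 5: C, bond orders sum to 1 (valence 4) → 3 H
  atom 6: C, bond orders sum to 2 (valence 4) → 2 H
  atom 7: C, bond orders sum to 3 (valence 4) → 1 H
  atom 8: C, bond orders sum to 4 (valence 4) → 0 H
  atom 9: O, bond orders sum to 1 (valence 2) → 1 H
  atom 10: O, bond orders sum to 2 (valence 2) → 0 H
  atom 11: C, bond orders sum to 2 (valence 4) → 2 H
  atom 12: C, bond orders sum to 3 (valence 4) → 1 H
  atom 13: C, bond orders sum to 4 (valence 4) → 0 H
  atom 14: F (halogen, monovalent) → 0 H
  atom 15: F (halogen, monovalent) → 0 H
  atom 16: F (halogen, monovalent) → 0 H
  atom 17: C, bond orders sum to 3 (valence 4) → 1 H
  atom 18: N, bond orders sum to 1 (valence 3) → 2 H
  atom 19: C, bond orders sum to 3 (valence 4) → 1 H
  atom 20: C, bond orders sum to 1 (valence 4) → 3 H
  atom 21: O, bond orders sum to 2 (valence 2) → 0 H
  atom 22: C, bond orders sum to 1 (valence 4) → 3 H
Totals → C:13, H:23, F:3, N:2, O:4.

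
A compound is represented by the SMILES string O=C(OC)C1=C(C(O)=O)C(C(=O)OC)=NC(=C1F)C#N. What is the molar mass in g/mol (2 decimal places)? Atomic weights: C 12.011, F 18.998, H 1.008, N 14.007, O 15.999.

282.18 g/mol

First, the molecular formula is C11H7FN2O6 (counting implicit H from valence).
  C: 11 × 12.011 = 132.121
  F: 1 × 18.998 = 18.998
  H: 7 × 1.008 = 7.056
  N: 2 × 14.007 = 28.014
  O: 6 × 15.999 = 95.994
Sum: 11×12.011 + 1×18.998 + 7×1.008 + 2×14.007 + 6×15.999 = 282.183 → 282.18 g/mol.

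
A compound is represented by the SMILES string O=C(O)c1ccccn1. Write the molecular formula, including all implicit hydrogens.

Walk through each heavy atom and fill implicit hydrogens from standard valence (C 4, N 3, O 2, S 2, halogen 1); for lowercase aromatic atoms, an aromatic c carries 1 H when it has two neighbours and 0 H with three, and aromatic n carries 0 H:
  atom 1: O, bond orders sum to 2 (valence 2) → 0 H
  atom 2: C, bond orders sum to 4 (valence 4) → 0 H
  atom 3: O, bond orders sum to 1 (valence 2) → 1 H
  atom 4: aromatic c, 3 neighbours → 0 H
  atom 5: aromatic c, 2 neighbours → 1 H
  atom 6: aromatic c, 2 neighbours → 1 H
  atom 7: aromatic c, 2 neighbours → 1 H
  atom 8: aromatic c, 2 neighbours → 1 H
  atom 9: aromatic n, 2 neighbours → 0 H
Totals → C:6, H:5, N:1, O:2.
In Hill order: C6H5NO2.

C6H5NO2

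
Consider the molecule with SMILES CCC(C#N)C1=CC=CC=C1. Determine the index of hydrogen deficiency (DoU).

6

Degree of unsaturation = (number of rings) + (number of π bonds).
Ring closures in the SMILES: 1.
π bonds: 3 double bonds (each 1 DoU), 1 triple bond (each 2 DoU) → 5 DoU from unsaturation.
Total DoU = 1 + 5 = 6.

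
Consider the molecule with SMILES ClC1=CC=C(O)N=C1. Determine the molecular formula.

Walk through each heavy atom and fill implicit hydrogens from standard valence (C 4, N 3, O 2, S 2, halogen 1):
  atom 1: Cl (halogen, monovalent) → 0 H
  atom 2: C, bond orders sum to 4 (valence 4) → 0 H
  atom 3: C, bond orders sum to 3 (valence 4) → 1 H
  atom 4: C, bond orders sum to 3 (valence 4) → 1 H
  atom 5: C, bond orders sum to 4 (valence 4) → 0 H
  atom 6: O, bond orders sum to 1 (valence 2) → 1 H
  atom 7: N, bond orders sum to 3 (valence 3) → 0 H
  atom 8: C, bond orders sum to 3 (valence 4) → 1 H
Totals → C:5, H:4, Cl:1, N:1, O:1.

C5H4ClNO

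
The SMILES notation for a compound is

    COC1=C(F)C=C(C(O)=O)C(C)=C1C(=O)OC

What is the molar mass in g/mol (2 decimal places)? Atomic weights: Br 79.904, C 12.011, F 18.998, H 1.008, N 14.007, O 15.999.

242.20 g/mol

First, the molecular formula is C11H11FO5 (counting implicit H from valence).
  C: 11 × 12.011 = 132.121
  F: 1 × 18.998 = 18.998
  H: 11 × 1.008 = 11.088
  O: 5 × 15.999 = 79.995
Sum: 11×12.011 + 1×18.998 + 11×1.008 + 5×15.999 = 242.202 → 242.20 g/mol.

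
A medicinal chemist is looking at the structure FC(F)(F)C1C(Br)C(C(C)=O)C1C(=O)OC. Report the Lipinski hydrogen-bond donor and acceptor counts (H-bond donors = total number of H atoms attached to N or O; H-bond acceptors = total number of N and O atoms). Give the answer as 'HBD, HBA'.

0, 3

Donors: find every N or O and count the H atoms it carries.
  atom 11 (O): bond orders sum to 2 → 0 H
  atom 14 (O): bond orders sum to 2 → 0 H
  atom 15 (O): bond orders sum to 2 → 0 H
Lipinski HBD = 0.
Acceptors: N atoms = 0, O atoms = 3 → HBA = 3.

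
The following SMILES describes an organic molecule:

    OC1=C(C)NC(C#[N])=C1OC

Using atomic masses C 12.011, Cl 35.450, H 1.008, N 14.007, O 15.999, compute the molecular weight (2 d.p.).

152.15 g/mol

First, the molecular formula is C7H8N2O2 (counting implicit H from valence).
  C: 7 × 12.011 = 84.077
  H: 8 × 1.008 = 8.064
  N: 2 × 14.007 = 28.014
  O: 2 × 15.999 = 31.998
Sum: 7×12.011 + 8×1.008 + 2×14.007 + 2×15.999 = 152.153 → 152.15 g/mol.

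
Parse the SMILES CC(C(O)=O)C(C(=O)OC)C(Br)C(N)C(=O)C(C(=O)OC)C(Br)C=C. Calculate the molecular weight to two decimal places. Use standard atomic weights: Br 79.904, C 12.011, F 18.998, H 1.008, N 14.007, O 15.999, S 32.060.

487.14 g/mol

First, the molecular formula is C15H21Br2NO7 (counting implicit H from valence).
  Br: 2 × 79.904 = 159.808
  C: 15 × 12.011 = 180.165
  H: 21 × 1.008 = 21.168
  N: 1 × 14.007 = 14.007
  O: 7 × 15.999 = 111.993
Sum: 2×79.904 + 15×12.011 + 21×1.008 + 1×14.007 + 7×15.999 = 487.141 → 487.14 g/mol.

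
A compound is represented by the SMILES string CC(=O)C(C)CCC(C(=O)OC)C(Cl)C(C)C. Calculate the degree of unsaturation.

Molecular formula: C13H23ClO3.
DoU = (2C + 2 + N − H − X) / 2, where X is the halogen count and O/S are ignored.
    = (2·13 + 2 + 0 − 23 − 1) / 2 = 4 / 2 = 2.

2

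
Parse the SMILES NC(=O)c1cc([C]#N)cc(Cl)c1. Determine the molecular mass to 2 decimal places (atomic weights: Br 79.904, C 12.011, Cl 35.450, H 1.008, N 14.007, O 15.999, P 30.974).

First, the molecular formula is C8H5ClN2O (counting implicit H from valence).
  C: 8 × 12.011 = 96.088
  Cl: 1 × 35.450 = 35.450
  H: 5 × 1.008 = 5.040
  N: 2 × 14.007 = 28.014
  O: 1 × 15.999 = 15.999
Sum: 8×12.011 + 1×35.450 + 5×1.008 + 2×14.007 + 1×15.999 = 180.591 → 180.59 g/mol.

180.59 g/mol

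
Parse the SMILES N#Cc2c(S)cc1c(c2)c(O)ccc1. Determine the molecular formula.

C11H7NOS

Walk through each heavy atom and fill implicit hydrogens from standard valence (C 4, N 3, O 2, S 2, halogen 1); for lowercase aromatic atoms, an aromatic c carries 1 H when it has two neighbours and 0 H with three, and aromatic n carries 0 H:
  atom 1: N, bond orders sum to 3 (valence 3) → 0 H
  atom 2: C, bond orders sum to 4 (valence 4) → 0 H
  atom 3: aromatic c, 3 neighbours → 0 H
  atom 4: aromatic c, 3 neighbours → 0 H
  atom 5: S, bond orders sum to 1 (valence 2) → 1 H
  atom 6: aromatic c, 2 neighbours → 1 H
  atom 7: aromatic c, 3 neighbours → 0 H
  atom 8: aromatic c, 3 neighbours → 0 H
  atom 9: aromatic c, 2 neighbours → 1 H
  atom 10: aromatic c, 3 neighbours → 0 H
  atom 11: O, bond orders sum to 1 (valence 2) → 1 H
  atom 12: aromatic c, 2 neighbours → 1 H
  atom 13: aromatic c, 2 neighbours → 1 H
  atom 14: aromatic c, 2 neighbours → 1 H
Totals → C:11, H:7, N:1, O:1, S:1.
In Hill order: C11H7NOS.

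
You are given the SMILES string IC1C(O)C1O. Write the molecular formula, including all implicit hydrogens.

C3H5IO2

Walk through each heavy atom and fill implicit hydrogens from standard valence (C 4, N 3, O 2, S 2, halogen 1):
  atom 1: I (halogen, monovalent) → 0 H
  atom 2: C, bond orders sum to 3 (valence 4) → 1 H
  atom 3: C, bond orders sum to 3 (valence 4) → 1 H
  atom 4: O, bond orders sum to 1 (valence 2) → 1 H
  atom 5: C, bond orders sum to 3 (valence 4) → 1 H
  atom 6: O, bond orders sum to 1 (valence 2) → 1 H
Totals → C:3, H:5, I:1, O:2.
In Hill order: C3H5IO2.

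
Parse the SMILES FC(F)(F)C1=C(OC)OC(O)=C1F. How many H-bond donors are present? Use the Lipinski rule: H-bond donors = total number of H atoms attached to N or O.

Donors: find every N or O and count the H atoms it carries.
  atom 7 (O): bond orders sum to 2 → 0 H
  atom 9 (O): bond orders sum to 2 → 0 H
  atom 11 (O): bond orders sum to 1 → 1 H
Lipinski HBD = 1.

1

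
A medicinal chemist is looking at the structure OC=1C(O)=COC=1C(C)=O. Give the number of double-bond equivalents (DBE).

4

Molecular formula: C6H6O4.
DoU = (2C + 2 + N − H − X) / 2, where X is the halogen count and O/S are ignored.
    = (2·6 + 2 + 0 − 6 − 0) / 2 = 8 / 2 = 4.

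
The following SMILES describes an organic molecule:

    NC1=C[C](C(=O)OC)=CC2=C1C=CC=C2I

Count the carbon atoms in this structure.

12

Count every carbon token in the SMILES (each C, including those in ring-closure positions and inside branches).
Carbon count: 12.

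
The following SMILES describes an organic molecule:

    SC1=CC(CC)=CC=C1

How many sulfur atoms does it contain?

1

Scan the SMILES for S atoms (remember two-letter symbols like Cl and Br are single atoms).
Sulfur count: 1.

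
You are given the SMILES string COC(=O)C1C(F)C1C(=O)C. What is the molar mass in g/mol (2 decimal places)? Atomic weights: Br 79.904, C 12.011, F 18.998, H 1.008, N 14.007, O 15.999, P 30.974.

160.14 g/mol

First, the molecular formula is C7H9FO3 (counting implicit H from valence).
  C: 7 × 12.011 = 84.077
  F: 1 × 18.998 = 18.998
  H: 9 × 1.008 = 9.072
  O: 3 × 15.999 = 47.997
Sum: 7×12.011 + 1×18.998 + 9×1.008 + 3×15.999 = 160.144 → 160.14 g/mol.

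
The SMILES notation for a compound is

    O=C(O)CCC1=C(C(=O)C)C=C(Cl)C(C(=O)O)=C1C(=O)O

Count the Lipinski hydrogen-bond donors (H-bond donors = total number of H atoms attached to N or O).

Donors: find every N or O and count the H atoms it carries.
  atom 1 (O): bond orders sum to 2 → 0 H
  atom 3 (O): bond orders sum to 1 → 1 H
  atom 9 (O): bond orders sum to 2 → 0 H
  atom 16 (O): bond orders sum to 2 → 0 H
  atom 17 (O): bond orders sum to 1 → 1 H
  atom 20 (O): bond orders sum to 2 → 0 H
  atom 21 (O): bond orders sum to 1 → 1 H
Lipinski HBD = 3.

3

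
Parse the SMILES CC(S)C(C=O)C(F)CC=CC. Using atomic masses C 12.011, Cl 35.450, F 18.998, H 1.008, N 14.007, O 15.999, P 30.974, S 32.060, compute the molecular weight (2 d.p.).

190.28 g/mol

First, the molecular formula is C9H15FOS (counting implicit H from valence).
  C: 9 × 12.011 = 108.099
  F: 1 × 18.998 = 18.998
  H: 15 × 1.008 = 15.120
  O: 1 × 15.999 = 15.999
  S: 1 × 32.060 = 32.060
Sum: 9×12.011 + 1×18.998 + 15×1.008 + 1×15.999 + 1×32.060 = 190.276 → 190.28 g/mol.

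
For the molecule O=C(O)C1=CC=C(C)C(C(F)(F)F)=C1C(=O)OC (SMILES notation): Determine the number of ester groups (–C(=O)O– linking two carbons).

The ester motif appears at heavy-atom position 15 in the SMILES.
Other groups present: 1 carboxylic acid.
Ester count: 1.

1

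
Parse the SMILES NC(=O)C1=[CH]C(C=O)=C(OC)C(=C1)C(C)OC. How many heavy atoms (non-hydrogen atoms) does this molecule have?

Every atom symbol written in the SMILES (organic subset) is one heavy atom; implicit H are not written.
Heavy atoms by element → C:12, N:1, O:4.
Total: 17.

17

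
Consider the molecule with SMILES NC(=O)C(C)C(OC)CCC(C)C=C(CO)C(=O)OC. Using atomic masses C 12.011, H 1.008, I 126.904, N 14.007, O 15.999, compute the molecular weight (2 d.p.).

287.36 g/mol

First, the molecular formula is C14H25NO5 (counting implicit H from valence).
  C: 14 × 12.011 = 168.154
  H: 25 × 1.008 = 25.200
  N: 1 × 14.007 = 14.007
  O: 5 × 15.999 = 79.995
Sum: 14×12.011 + 25×1.008 + 1×14.007 + 5×15.999 = 287.356 → 287.36 g/mol.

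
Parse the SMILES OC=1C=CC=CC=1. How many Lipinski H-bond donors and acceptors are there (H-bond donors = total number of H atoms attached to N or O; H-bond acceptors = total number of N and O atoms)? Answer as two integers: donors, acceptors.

1, 1

Donors: find every N or O and count the H atoms it carries.
  atom 1 (O): bond orders sum to 1 → 1 H
Lipinski HBD = 1.
Acceptors: N atoms = 0, O atoms = 1 → HBA = 1.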